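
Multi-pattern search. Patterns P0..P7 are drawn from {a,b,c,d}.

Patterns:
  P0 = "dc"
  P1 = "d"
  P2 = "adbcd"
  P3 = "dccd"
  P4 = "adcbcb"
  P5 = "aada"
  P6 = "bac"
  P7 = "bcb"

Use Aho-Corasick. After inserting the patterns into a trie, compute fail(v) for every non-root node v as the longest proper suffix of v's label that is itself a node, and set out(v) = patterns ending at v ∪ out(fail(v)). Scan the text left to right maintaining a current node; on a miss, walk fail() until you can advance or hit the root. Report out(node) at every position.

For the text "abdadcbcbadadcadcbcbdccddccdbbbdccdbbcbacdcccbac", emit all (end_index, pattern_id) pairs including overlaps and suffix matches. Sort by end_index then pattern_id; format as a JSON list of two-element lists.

Construct AC machine:
Trie nodes:
  0='ε' goto a→3 b→17 d→1
  1='d' goto c→2  [P1 ends]
  2='dc' goto c→8  [P0 ends]
  3='a' goto a→14 d→4
  4='ad' goto b→5 c→10
  5='adb' goto c→6
  6='adbc' goto d→7
  7='adbcd' goto ·  [P2 ends]
  8='dcc' goto d→9
  9='dccd' goto ·  [P3 ends]
  10='adc' goto b→11
  11='adcb' goto c→12
  12='adcbc' goto b→13
  13='adcbcb' goto ·  [P4 ends]
  14='aa' goto d→15
  15='aad' goto a→16
  16='aada' goto ·  [P5 ends]
  17='b' goto a→18 c→20
  18='ba' goto c→19
  19='bac' goto ·  [P6 ends]
  20='bc' goto b→21
  21='bcb' goto ·  [P7 ends]

BFS fail/out derivation:
  n1('d'): parent n0 fail=0; on 'd' 0 → fail=0;  out {1}∪∅={1}
  n3('a'): parent n0 fail=0; on 'a' 0 → fail=0;  out ∅∪∅=∅
  n17('b'): parent n0 fail=0; on 'b' 0 → fail=0;  out ∅∪∅=∅
  n2('dc'): parent n1 fail=0; on 'c' 0 → fail=0;  out {0}∪∅={0}
  n4('ad'): parent n3 fail=0; on 'd' 0 → fail=1;  out ∅∪{1}={1}
  n14('aa'): parent n3 fail=0; on 'a' 0 → fail=3;  out ∅∪∅=∅
  n18('ba'): parent n17 fail=0; on 'a' 0 → fail=3;  out ∅∪∅=∅
  n20('bc'): parent n17 fail=0; on 'c' 0 → fail=0;  out ∅∪∅=∅
  n5('adb'): parent n4 fail=1; on 'b' 1→0 → fail=17;  out ∅∪∅=∅
  n8('dcc'): parent n2 fail=0; on 'c' 0 → fail=0;  out ∅∪∅=∅
  n10('adc'): parent n4 fail=1; on 'c' 1 → fail=2;  out ∅∪{0}={0}
  n15('aad'): parent n14 fail=3; on 'd' 3 → fail=4;  out ∅∪{1}={1}
  n19('bac'): parent n18 fail=3; on 'c' 3→0 → fail=0;  out {6}∪∅={6}
  n21('bcb'): parent n20 fail=0; on 'b' 0 → fail=17;  out {7}∪∅={7}
  n6('adbc'): parent n5 fail=17; on 'c' 17 → fail=20;  out ∅∪∅=∅
  n9('dccd'): parent n8 fail=0; on 'd' 0 → fail=1;  out {3}∪{1}={1,3}
  n11('adcb'): parent n10 fail=2; on 'b' 2→0 → fail=17;  out ∅∪∅=∅
  n16('aada'): parent n15 fail=4; on 'a' 4→1→0 → fail=3;  out {5}∪∅={5}
  n7('adbcd'): parent n6 fail=20; on 'd' 20→0 → fail=1;  out {2}∪{1}={1,2}
  n12('adcbc'): parent n11 fail=17; on 'c' 17 → fail=20;  out ∅∪∅=∅
  n13('adcbcb'): parent n12 fail=20; on 'b' 20 → fail=21;  out {4}∪{7}={4,7}

Scan:
pos 0 'a': at 3
pos 1 'b': at 17 (via fail)
pos 2 'd': at 1 (via fail)  → match P1@[2:2]
pos 3 'a': at 3 (via fail)
pos 4 'd': at 4  → match P1@[4:4]
pos 5 'c': at 10  → match P0@[4:5]
pos 6 'b': at 11
pos 7 'c': at 12
pos 8 'b': at 13  → match P4@[3:8],P7@[6:8]
pos 9 'a': at 18 (via fail)
pos 10 'd': at 4 (via fail)  → match P1@[10:10]
pos 11 'a': at 3 (via fail)
pos 12 'd': at 4  → match P1@[12:12]
pos 13 'c': at 10  → match P0@[12:13]
pos 14 'a': at 3 (via fail)
pos 15 'd': at 4  → match P1@[15:15]
pos 16 'c': at 10  → match P0@[15:16]
pos 17 'b': at 11
pos 18 'c': at 12
pos 19 'b': at 13  → match P4@[14:19],P7@[17:19]
pos 20 'd': at 1 (via fail)  → match P1@[20:20]
pos 21 'c': at 2  → match P0@[20:21]
pos 22 'c': at 8
pos 23 'd': at 9  → match P1@[23:23],P3@[20:23]
pos 24 'd': at 1 (via fail)  → match P1@[24:24]
pos 25 'c': at 2  → match P0@[24:25]
pos 26 'c': at 8
pos 27 'd': at 9  → match P1@[27:27],P3@[24:27]
pos 28 'b': at 17 (via fail)
pos 29 'b': at 17 (via fail)
pos 30 'b': at 17 (via fail)
pos 31 'd': at 1 (via fail)  → match P1@[31:31]
pos 32 'c': at 2  → match P0@[31:32]
pos 33 'c': at 8
pos 34 'd': at 9  → match P1@[34:34],P3@[31:34]
pos 35 'b': at 17 (via fail)
pos 36 'b': at 17 (via fail)
pos 37 'c': at 20
pos 38 'b': at 21  → match P7@[36:38]
pos 39 'a': at 18 (via fail)
pos 40 'c': at 19  → match P6@[38:40]
pos 41 'd': at 1 (via fail)  → match P1@[41:41]
pos 42 'c': at 2  → match P0@[41:42]
pos 43 'c': at 8
pos 44 'c': at 0 (via fail)
pos 45 'b': at 17
pos 46 'a': at 18
pos 47 'c': at 19  → match P6@[45:47]

Matches: [[2,1],[4,1],[5,0],[8,4],[8,7],[10,1],[12,1],[13,0],[15,1],[16,0],[19,4],[19,7],[20,1],[21,0],[23,1],[23,3],[24,1],[25,0],[27,1],[27,3],[31,1],[32,0],[34,1],[34,3],[38,7],[40,6],[41,1],[42,0],[47,6]]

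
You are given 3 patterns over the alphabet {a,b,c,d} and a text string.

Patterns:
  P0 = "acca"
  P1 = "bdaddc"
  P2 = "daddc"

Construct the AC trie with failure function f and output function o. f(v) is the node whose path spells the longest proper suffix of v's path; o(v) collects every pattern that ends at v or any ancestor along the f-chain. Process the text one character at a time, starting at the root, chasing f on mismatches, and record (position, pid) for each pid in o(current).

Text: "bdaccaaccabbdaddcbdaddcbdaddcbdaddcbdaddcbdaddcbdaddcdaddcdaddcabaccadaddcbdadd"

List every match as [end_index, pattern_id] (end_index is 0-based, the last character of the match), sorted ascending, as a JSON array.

Construct AC machine:
Trie (insert patterns):
  0='ε' goto a→1 b→5 d→11
  1='a' goto c→2
  2='ac' goto c→3
  3='acc' goto a→4
  4='acca' goto ·  ←P0
  5='b' goto d→6
  6='bd' goto a→7
  7='bda' goto d→8
  8='bdad' goto d→9
  9='bdadd' goto c→10
  10='bdaddc' goto ·  ←P1
  11='d' goto a→12
  12='da' goto d→13
  13='dad' goto d→14
  14='dadd' goto c→15
  15='daddc' goto ·  ←P2

BFS fail/out derivation:
  n1('a'): parent n0 fail=0; on 'a' 0 → fail=0;  out ∅∪∅=∅
  n5('b'): parent n0 fail=0; on 'b' 0 → fail=0;  out ∅∪∅=∅
  n11('d'): parent n0 fail=0; on 'd' 0 → fail=0;  out ∅∪∅=∅
  n2('ac'): parent n1 fail=0; on 'c' 0 → fail=0;  out ∅∪∅=∅
  n6('bd'): parent n5 fail=0; on 'd' 0 → fail=11;  out ∅∪∅=∅
  n12('da'): parent n11 fail=0; on 'a' 0 → fail=1;  out ∅∪∅=∅
  n3('acc'): parent n2 fail=0; on 'c' 0 → fail=0;  out ∅∪∅=∅
  n7('bda'): parent n6 fail=11; on 'a' 11 → fail=12;  out ∅∪∅=∅
  n13('dad'): parent n12 fail=1; on 'd' 1→0 → fail=11;  out ∅∪∅=∅
  n4('acca'): parent n3 fail=0; on 'a' 0 → fail=1;  out {0}∪∅={0}
  n8('bdad'): parent n7 fail=12; on 'd' 12 → fail=13;  out ∅∪∅=∅
  n14('dadd'): parent n13 fail=11; on 'd' 11→0 → fail=11;  out ∅∪∅=∅
  n9('bdadd'): parent n8 fail=13; on 'd' 13 → fail=14;  out ∅∪∅=∅
  n15('daddc'): parent n14 fail=11; on 'c' 11→0 → fail=0;  out {2}∪∅={2}
  n10('bdaddc'): parent n9 fail=14; on 'c' 14 → fail=15;  out {1}∪{2}={1,2}

Text stream:
pos 0 'b': at 5
pos 1 'd': at 6
pos 2 'a': at 7
pos 3 'c': at 2 ·f
pos 4 'c': at 3
pos 5 'a': at 4  ** P0@[2:5]
pos 6 'a': at 1 ·f
pos 7 'c': at 2
pos 8 'c': at 3
pos 9 'a': at 4  ** P0@[6:9]
pos 10 'b': at 5 ·f
pos 11 'b': at 5 ·f
pos 12 'd': at 6
pos 13 'a': at 7
pos 14 'd': at 8
pos 15 'd': at 9
pos 16 'c': at 10  ** P1@[11:16],P2@[12:16]
pos 17 'b': at 5 ·f
pos 18 'd': at 6
pos 19 'a': at 7
pos 20 'd': at 8
pos 21 'd': at 9
pos 22 'c': at 10  ** P1@[17:22],P2@[18:22]
pos 23 'b': at 5 ·f
pos 24 'd': at 6
pos 25 'a': at 7
pos 26 'd': at 8
pos 27 'd': at 9
pos 28 'c': at 10  ** P1@[23:28],P2@[24:28]
pos 29 'b': at 5 ·f
pos 30 'd': at 6
pos 31 'a': at 7
pos 32 'd': at 8
pos 33 'd': at 9
pos 34 'c': at 10  ** P1@[29:34],P2@[30:34]
pos 35 'b': at 5 ·f
pos 36 'd': at 6
pos 37 'a': at 7
pos 38 'd': at 8
pos 39 'd': at 9
pos 40 'c': at 10  ** P1@[35:40],P2@[36:40]
pos 41 'b': at 5 ·f
pos 42 'd': at 6
pos 43 'a': at 7
pos 44 'd': at 8
pos 45 'd': at 9
pos 46 'c': at 10  ** P1@[41:46],P2@[42:46]
pos 47 'b': at 5 ·f
pos 48 'd': at 6
pos 49 'a': at 7
pos 50 'd': at 8
pos 51 'd': at 9
pos 52 'c': at 10  ** P1@[47:52],P2@[48:52]
pos 53 'd': at 11 ·f
pos 54 'a': at 12
pos 55 'd': at 13
pos 56 'd': at 14
pos 57 'c': at 15  ** P2@[53:57]
pos 58 'd': at 11 ·f
pos 59 'a': at 12
pos 60 'd': at 13
pos 61 'd': at 14
pos 62 'c': at 15  ** P2@[58:62]
pos 63 'a': at 1 ·f
pos 64 'b': at 5 ·f
pos 65 'a': at 1 ·f
pos 66 'c': at 2
pos 67 'c': at 3
pos 68 'a': at 4  ** P0@[65:68]
pos 69 'd': at 11 ·f
pos 70 'a': at 12
pos 71 'd': at 13
pos 72 'd': at 14
pos 73 'c': at 15  ** P2@[69:73]
pos 74 'b': at 5 ·f
pos 75 'd': at 6
pos 76 'a': at 7
pos 77 'd': at 8
pos 78 'd': at 9

Result: [[5,0],[9,0],[16,1],[16,2],[22,1],[22,2],[28,1],[28,2],[34,1],[34,2],[40,1],[40,2],[46,1],[46,2],[52,1],[52,2],[57,2],[62,2],[68,0],[73,2]]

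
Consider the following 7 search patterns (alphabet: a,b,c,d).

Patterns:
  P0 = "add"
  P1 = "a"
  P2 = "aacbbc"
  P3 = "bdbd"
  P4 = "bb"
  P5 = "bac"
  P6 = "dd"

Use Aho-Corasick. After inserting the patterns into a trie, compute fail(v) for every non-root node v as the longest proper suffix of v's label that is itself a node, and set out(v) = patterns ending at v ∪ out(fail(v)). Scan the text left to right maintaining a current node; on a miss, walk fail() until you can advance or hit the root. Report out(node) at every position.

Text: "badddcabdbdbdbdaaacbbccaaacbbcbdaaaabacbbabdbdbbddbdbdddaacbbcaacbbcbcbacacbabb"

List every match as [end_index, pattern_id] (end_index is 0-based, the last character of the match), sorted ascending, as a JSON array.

Build automaton:
Trie (insert patterns):
  0='ε' goto a→1 b→9 d→16
  1='a' goto a→4 d→2  [P1 ends]
  2='ad' goto d→3
  3='add' goto ·  [P0 ends]
  4='aa' goto c→5
  5='aac' goto b→6
  6='aacb' goto b→7
  7='aacbb' goto c→8
  8='aacbbc' goto ·  [P2 ends]
  9='b' goto a→14 b→13 d→10
  10='bd' goto b→11
  11='bdb' goto d→12
  12='bdbd' goto ·  [P3 ends]
  13='bb' goto ·  [P4 ends]
  14='ba' goto c→15
  15='bac' goto ·  [P5 ends]
  16='d' goto d→17
  17='dd' goto ·  [P6 ends]

BFS fail/out derivation:
  n1('a'): parent n0 fail=0; on 'a' 0 → fail=0;  out {1}∪∅={1}
  n9('b'): parent n0 fail=0; on 'b' 0 → fail=0;  out ∅∪∅=∅
  n16('d'): parent n0 fail=0; on 'd' 0 → fail=0;  out ∅∪∅=∅
  n2('ad'): parent n1 fail=0; on 'd' 0 → fail=16;  out ∅∪∅=∅
  n4('aa'): parent n1 fail=0; on 'a' 0 → fail=1;  out ∅∪{1}={1}
  n10('bd'): parent n9 fail=0; on 'd' 0 → fail=16;  out ∅∪∅=∅
  n13('bb'): parent n9 fail=0; on 'b' 0 → fail=9;  out {4}∪∅={4}
  n14('ba'): parent n9 fail=0; on 'a' 0 → fail=1;  out ∅∪{1}={1}
  n17('dd'): parent n16 fail=0; on 'd' 0 → fail=16;  out {6}∪∅={6}
  n3('add'): parent n2 fail=16; on 'd' 16 → fail=17;  out {0}∪{6}={0,6}
  n5('aac'): parent n4 fail=1; on 'c' 1→0 → fail=0;  out ∅∪∅=∅
  n11('bdb'): parent n10 fail=16; on 'b' 16→0 → fail=9;  out ∅∪∅=∅
  n15('bac'): parent n14 fail=1; on 'c' 1→0 → fail=0;  out {5}∪∅={5}
  n6('aacb'): parent n5 fail=0; on 'b' 0 → fail=9;  out ∅∪∅=∅
  n12('bdbd'): parent n11 fail=9; on 'd' 9 → fail=10;  out {3}∪∅={3}
  n7('aacbb'): parent n6 fail=9; on 'b' 9 → fail=13;  out ∅∪{4}={4}
  n8('aacbbc'): parent n7 fail=13; on 'c' 13→9→0 → fail=0;  out {2}∪∅={2}

Text stream:
i=0 'b': node 0→9
i=1 'a': node 9→14  emit P1@[1:1]
i=2 'd': node 14→2 (via fail)
i=3 'd': node 2→3  emit P0@[1:3],P6@[2:3]
i=4 'd': node 3→17 (via fail)  emit P6@[3:4]
i=5 'c': node 17→0 (via fail)
i=6 'a': node 0→1  emit P1@[6:6]
i=7 'b': node 1→9 (via fail)
i=8 'd': node 9→10
i=9 'b': node 10→11
i=10 'd': node 11→12  emit P3@[7:10]
i=11 'b': node 12→11 (via fail)
i=12 'd': node 11→12  emit P3@[9:12]
i=13 'b': node 12→11 (via fail)
i=14 'd': node 11→12  emit P3@[11:14]
i=15 'a': node 12→1 (via fail)  emit P1@[15:15]
i=16 'a': node 1→4  emit P1@[16:16]
i=17 'a': node 4→4 (via fail)  emit P1@[17:17]
i=18 'c': node 4→5
i=19 'b': node 5→6
i=20 'b': node 6→7  emit P4@[19:20]
i=21 'c': node 7→8  emit P2@[16:21]
i=22 'c': node 8→0 (via fail)
i=23 'a': node 0→1  emit P1@[23:23]
i=24 'a': node 1→4  emit P1@[24:24]
i=25 'a': node 4→4 (via fail)  emit P1@[25:25]
i=26 'c': node 4→5
i=27 'b': node 5→6
i=28 'b': node 6→7  emit P4@[27:28]
i=29 'c': node 7→8  emit P2@[24:29]
i=30 'b': node 8→9 (via fail)
i=31 'd': node 9→10
i=32 'a': node 10→1 (via fail)  emit P1@[32:32]
i=33 'a': node 1→4  emit P1@[33:33]
i=34 'a': node 4→4 (via fail)  emit P1@[34:34]
i=35 'a': node 4→4 (via fail)  emit P1@[35:35]
i=36 'b': node 4→9 (via fail)
i=37 'a': node 9→14  emit P1@[37:37]
i=38 'c': node 14→15  emit P5@[36:38]
i=39 'b': node 15→9 (via fail)
i=40 'b': node 9→13  emit P4@[39:40]
i=41 'a': node 13→14 (via fail)  emit P1@[41:41]
i=42 'b': node 14→9 (via fail)
i=43 'd': node 9→10
i=44 'b': node 10→11
i=45 'd': node 11→12  emit P3@[42:45]
i=46 'b': node 12→11 (via fail)
i=47 'b': node 11→13 (via fail)  emit P4@[46:47]
i=48 'd': node 13→10 (via fail)
i=49 'd': node 10→17 (via fail)  emit P6@[48:49]
i=50 'b': node 17→9 (via fail)
i=51 'd': node 9→10
i=52 'b': node 10→11
i=53 'd': node 11→12  emit P3@[50:53]
i=54 'd': node 12→17 (via fail)  emit P6@[53:54]
i=55 'd': node 17→17 (via fail)  emit P6@[54:55]
i=56 'a': node 17→1 (via fail)  emit P1@[56:56]
i=57 'a': node 1→4  emit P1@[57:57]
i=58 'c': node 4→5
i=59 'b': node 5→6
i=60 'b': node 6→7  emit P4@[59:60]
i=61 'c': node 7→8  emit P2@[56:61]
i=62 'a': node 8→1 (via fail)  emit P1@[62:62]
i=63 'a': node 1→4  emit P1@[63:63]
i=64 'c': node 4→5
i=65 'b': node 5→6
i=66 'b': node 6→7  emit P4@[65:66]
i=67 'c': node 7→8  emit P2@[62:67]
i=68 'b': node 8→9 (via fail)
i=69 'c': node 9→0 (via fail)
i=70 'b': node 0→9
i=71 'a': node 9→14  emit P1@[71:71]
i=72 'c': node 14→15  emit P5@[70:72]
i=73 'a': node 15→1 (via fail)  emit P1@[73:73]
i=74 'c': node 1→0 (via fail)
i=75 'b': node 0→9
i=76 'a': node 9→14  emit P1@[76:76]
i=77 'b': node 14→9 (via fail)
i=78 'b': node 9→13  emit P4@[77:78]

Result: [[1,1],[3,0],[3,6],[4,6],[6,1],[10,3],[12,3],[14,3],[15,1],[16,1],[17,1],[20,4],[21,2],[23,1],[24,1],[25,1],[28,4],[29,2],[32,1],[33,1],[34,1],[35,1],[37,1],[38,5],[40,4],[41,1],[45,3],[47,4],[49,6],[53,3],[54,6],[55,6],[56,1],[57,1],[60,4],[61,2],[62,1],[63,1],[66,4],[67,2],[71,1],[72,5],[73,1],[76,1],[78,4]]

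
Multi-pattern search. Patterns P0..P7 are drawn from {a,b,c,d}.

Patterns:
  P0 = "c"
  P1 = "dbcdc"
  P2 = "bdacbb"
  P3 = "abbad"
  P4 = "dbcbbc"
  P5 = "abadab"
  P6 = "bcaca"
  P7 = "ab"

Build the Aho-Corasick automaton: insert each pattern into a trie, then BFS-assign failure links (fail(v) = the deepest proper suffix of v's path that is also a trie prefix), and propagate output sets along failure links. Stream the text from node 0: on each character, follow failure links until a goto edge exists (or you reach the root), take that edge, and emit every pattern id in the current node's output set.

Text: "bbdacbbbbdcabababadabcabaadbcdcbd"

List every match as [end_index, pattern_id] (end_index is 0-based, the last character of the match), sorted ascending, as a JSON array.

Construct AC machine:
Trie nodes:
  n0 'ε': a→13 b→7 c→1 d→2
  n1 'c': ·  ←P0
  n2 'd': b→3
  n3 'db': c→4
  n4 'dbc': b→18 d→5
  n5 'dbcd': c→6
  n6 'dbcdc': ·  ←P1
  n7 'b': c→25 d→8
  n8 'bd': a→9
  n9 'bda': c→10
  n10 'bdac': b→11
  n11 'bdacb': b→12
  n12 'bdacbb': ·  ←P2
  n13 'a': b→14
  n14 'ab': a→21 b→15  ←P7
  n15 'abb': a→16
  n16 'abba': d→17
  n17 'abbad': ·  ←P3
  n18 'dbcb': b→19
  n19 'dbcbb': c→20
  n20 'dbcbbc': ·  ←P4
  n21 'aba': d→22
  n22 'abad': a→23
  n23 'abada': b→24
  n24 'abadab': ·  ←P5
  n25 'bc': a→26
  n26 'bca': c→27
  n27 'bcac': a→28
  n28 'bcaca': ·  ←P6

BFS fail/out derivation:
  fail(1) 'c': from fail(0)=0 chase 'c': 0 ⇒ 0;  out={0}∪out(0)={0}
  fail(2) 'd': from fail(0)=0 chase 'd': 0 ⇒ 0;  out=∅∪out(0)=∅
  fail(7) 'b': from fail(0)=0 chase 'b': 0 ⇒ 0;  out=∅∪out(0)=∅
  fail(13) 'a': from fail(0)=0 chase 'a': 0 ⇒ 0;  out=∅∪out(0)=∅
  fail(3) 'db': from fail(2)=0 chase 'b': 0 ⇒ 7;  out=∅∪out(7)=∅
  fail(8) 'bd': from fail(7)=0 chase 'd': 0 ⇒ 2;  out=∅∪out(2)=∅
  fail(14) 'ab': from fail(13)=0 chase 'b': 0 ⇒ 7;  out={7}∪out(7)={7}
  fail(25) 'bc': from fail(7)=0 chase 'c': 0 ⇒ 1;  out=∅∪out(1)={0}
  fail(4) 'dbc': from fail(3)=7 chase 'c': 7 ⇒ 25;  out=∅∪out(25)={0}
  fail(9) 'bda': from fail(8)=2 chase 'a': 2→0 ⇒ 13;  out=∅∪out(13)=∅
  fail(15) 'abb': from fail(14)=7 chase 'b': 7→0 ⇒ 7;  out=∅∪out(7)=∅
  fail(21) 'aba': from fail(14)=7 chase 'a': 7→0 ⇒ 13;  out=∅∪out(13)=∅
  fail(26) 'bca': from fail(25)=1 chase 'a': 1→0 ⇒ 13;  out=∅∪out(13)=∅
  fail(5) 'dbcd': from fail(4)=25 chase 'd': 25→1→0 ⇒ 2;  out=∅∪out(2)=∅
  fail(10) 'bdac': from fail(9)=13 chase 'c': 13→0 ⇒ 1;  out=∅∪out(1)={0}
  fail(16) 'abba': from fail(15)=7 chase 'a': 7→0 ⇒ 13;  out=∅∪out(13)=∅
  fail(18) 'dbcb': from fail(4)=25 chase 'b': 25→1→0 ⇒ 7;  out=∅∪out(7)=∅
  fail(22) 'abad': from fail(21)=13 chase 'd': 13→0 ⇒ 2;  out=∅∪out(2)=∅
  fail(27) 'bcac': from fail(26)=13 chase 'c': 13→0 ⇒ 1;  out=∅∪out(1)={0}
  fail(6) 'dbcdc': from fail(5)=2 chase 'c': 2→0 ⇒ 1;  out={1}∪out(1)={0,1}
  fail(11) 'bdacb': from fail(10)=1 chase 'b': 1→0 ⇒ 7;  out=∅∪out(7)=∅
  fail(17) 'abbad': from fail(16)=13 chase 'd': 13→0 ⇒ 2;  out={3}∪out(2)={3}
  fail(19) 'dbcbb': from fail(18)=7 chase 'b': 7→0 ⇒ 7;  out=∅∪out(7)=∅
  fail(23) 'abada': from fail(22)=2 chase 'a': 2→0 ⇒ 13;  out=∅∪out(13)=∅
  fail(28) 'bcaca': from fail(27)=1 chase 'a': 1→0 ⇒ 13;  out={6}∪out(13)={6}
  fail(12) 'bdacbb': from fail(11)=7 chase 'b': 7→0 ⇒ 7;  out={2}∪out(7)={2}
  fail(20) 'dbcbbc': from fail(19)=7 chase 'c': 7 ⇒ 25;  out={4}∪out(25)={0,4}
  fail(24) 'abadab': from fail(23)=13 chase 'b': 13 ⇒ 14;  out={5}∪out(14)={5,7}

Text stream:
i=0 'b': node 0→7
i=1 'b': node 7→7 (via fail)
i=2 'd': node 7→8
i=3 'a': node 8→9
i=4 'c': node 9→10  emit P0@[4:4]
i=5 'b': node 10→11
i=6 'b': node 11→12  emit P2@[1:6]
i=7 'b': node 12→7 (via fail)
i=8 'b': node 7→7 (via fail)
i=9 'd': node 7→8
i=10 'c': node 8→1 (via fail)  emit P0@[10:10]
i=11 'a': node 1→13 (via fail)
i=12 'b': node 13→14  emit P7@[11:12]
i=13 'a': node 14→21
i=14 'b': node 21→14 (via fail)  emit P7@[13:14]
i=15 'a': node 14→21
i=16 'b': node 21→14 (via fail)  emit P7@[15:16]
i=17 'a': node 14→21
i=18 'd': node 21→22
i=19 'a': node 22→23
i=20 'b': node 23→24  emit P5@[15:20],P7@[19:20]
i=21 'c': node 24→25 (via fail)  emit P0@[21:21]
i=22 'a': node 25→26
i=23 'b': node 26→14 (via fail)  emit P7@[22:23]
i=24 'a': node 14→21
i=25 'a': node 21→13 (via fail)
i=26 'd': node 13→2 (via fail)
i=27 'b': node 2→3
i=28 'c': node 3→4  emit P0@[28:28]
i=29 'd': node 4→5
i=30 'c': node 5→6  emit P0@[30:30],P1@[26:30]
i=31 'b': node 6→7 (via fail)
i=32 'd': node 7→8

Result: [[4,0],[6,2],[10,0],[12,7],[14,7],[16,7],[20,5],[20,7],[21,0],[23,7],[28,0],[30,0],[30,1]]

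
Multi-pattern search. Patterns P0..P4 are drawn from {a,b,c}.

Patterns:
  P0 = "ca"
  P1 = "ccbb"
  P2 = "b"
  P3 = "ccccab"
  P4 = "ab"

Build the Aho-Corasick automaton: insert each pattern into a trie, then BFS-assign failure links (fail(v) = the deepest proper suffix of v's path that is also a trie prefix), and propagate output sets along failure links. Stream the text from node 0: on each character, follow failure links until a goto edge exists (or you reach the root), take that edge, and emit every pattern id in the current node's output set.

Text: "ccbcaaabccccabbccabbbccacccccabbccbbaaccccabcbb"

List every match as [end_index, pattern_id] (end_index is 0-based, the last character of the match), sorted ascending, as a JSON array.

Construct AC machine:
Trie (insert patterns):
  0='ε' goto a→11 b→6 c→1
  1='c' goto a→2 c→3
  2='ca' goto ·  [P0 ends]
  3='cc' goto b→4 c→7
  4='ccb' goto b→5
  5='ccbb' goto ·  [P1 ends]
  6='b' goto ·  [P2 ends]
  7='ccc' goto c→8
  8='cccc' goto a→9
  9='cccca' goto b→10
  10='ccccab' goto ·  [P3 ends]
  11='a' goto b→12
  12='ab' goto ·  [P4 ends]

Failure links (BFS by depth):
  n1('c'): parent n0 fail=0; on 'c' 0 → fail=0;  out ∅∪∅=∅
  n6('b'): parent n0 fail=0; on 'b' 0 → fail=0;  out {2}∪∅={2}
  n11('a'): parent n0 fail=0; on 'a' 0 → fail=0;  out ∅∪∅=∅
  n2('ca'): parent n1 fail=0; on 'a' 0 → fail=11;  out {0}∪∅={0}
  n3('cc'): parent n1 fail=0; on 'c' 0 → fail=1;  out ∅∪∅=∅
  n12('ab'): parent n11 fail=0; on 'b' 0 → fail=6;  out {4}∪{2}={2,4}
  n4('ccb'): parent n3 fail=1; on 'b' 1→0 → fail=6;  out ∅∪{2}={2}
  n7('ccc'): parent n3 fail=1; on 'c' 1 → fail=3;  out ∅∪∅=∅
  n5('ccbb'): parent n4 fail=6; on 'b' 6→0 → fail=6;  out {1}∪{2}={1,2}
  n8('cccc'): parent n7 fail=3; on 'c' 3 → fail=7;  out ∅∪∅=∅
  n9('cccca'): parent n8 fail=7; on 'a' 7→3→1 → fail=2;  out ∅∪{0}={0}
  n10('ccccab'): parent n9 fail=2; on 'b' 2→11 → fail=12;  out {3}∪{2,4}={2,3,4}

Text stream:
[0] read 'c'  n0⇒n1
[1] read 'c'  n1⇒n3
[2] read 'b'  n3⇒n4  ** P2@[2:2]
[3] read 'c'  n4⇒n1 ·f
[4] read 'a'  n1⇒n2  ** P0@[3:4]
[5] read 'a'  n2⇒n11 ·f
[6] read 'a'  n11⇒n11 ·f
[7] read 'b'  n11⇒n12  ** P2@[7:7],P4@[6:7]
[8] read 'c'  n12⇒n1 ·f
[9] read 'c'  n1⇒n3
[10] read 'c'  n3⇒n7
[11] read 'c'  n7⇒n8
[12] read 'a'  n8⇒n9  ** P0@[11:12]
[13] read 'b'  n9⇒n10  ** P2@[13:13],P3@[8:13],P4@[12:13]
[14] read 'b'  n10⇒n6 ·f  ** P2@[14:14]
[15] read 'c'  n6⇒n1 ·f
[16] read 'c'  n1⇒n3
[17] read 'a'  n3⇒n2 ·f  ** P0@[16:17]
[18] read 'b'  n2⇒n12 ·f  ** P2@[18:18],P4@[17:18]
[19] read 'b'  n12⇒n6 ·f  ** P2@[19:19]
[20] read 'b'  n6⇒n6 ·f  ** P2@[20:20]
[21] read 'c'  n6⇒n1 ·f
[22] read 'c'  n1⇒n3
[23] read 'a'  n3⇒n2 ·f  ** P0@[22:23]
[24] read 'c'  n2⇒n1 ·f
[25] read 'c'  n1⇒n3
[26] read 'c'  n3⇒n7
[27] read 'c'  n7⇒n8
[28] read 'c'  n8⇒n8 ·f
[29] read 'a'  n8⇒n9  ** P0@[28:29]
[30] read 'b'  n9⇒n10  ** P2@[30:30],P3@[25:30],P4@[29:30]
[31] read 'b'  n10⇒n6 ·f  ** P2@[31:31]
[32] read 'c'  n6⇒n1 ·f
[33] read 'c'  n1⇒n3
[34] read 'b'  n3⇒n4  ** P2@[34:34]
[35] read 'b'  n4⇒n5  ** P1@[32:35],P2@[35:35]
[36] read 'a'  n5⇒n11 ·f
[37] read 'a'  n11⇒n11 ·f
[38] read 'c'  n11⇒n1 ·f
[39] read 'c'  n1⇒n3
[40] read 'c'  n3⇒n7
[41] read 'c'  n7⇒n8
[42] read 'a'  n8⇒n9  ** P0@[41:42]
[43] read 'b'  n9⇒n10  ** P2@[43:43],P3@[38:43],P4@[42:43]
[44] read 'c'  n10⇒n1 ·f
[45] read 'b'  n1⇒n6 ·f  ** P2@[45:45]
[46] read 'b'  n6⇒n6 ·f  ** P2@[46:46]

Matches: [[2,2],[4,0],[7,2],[7,4],[12,0],[13,2],[13,3],[13,4],[14,2],[17,0],[18,2],[18,4],[19,2],[20,2],[23,0],[29,0],[30,2],[30,3],[30,4],[31,2],[34,2],[35,1],[35,2],[42,0],[43,2],[43,3],[43,4],[45,2],[46,2]]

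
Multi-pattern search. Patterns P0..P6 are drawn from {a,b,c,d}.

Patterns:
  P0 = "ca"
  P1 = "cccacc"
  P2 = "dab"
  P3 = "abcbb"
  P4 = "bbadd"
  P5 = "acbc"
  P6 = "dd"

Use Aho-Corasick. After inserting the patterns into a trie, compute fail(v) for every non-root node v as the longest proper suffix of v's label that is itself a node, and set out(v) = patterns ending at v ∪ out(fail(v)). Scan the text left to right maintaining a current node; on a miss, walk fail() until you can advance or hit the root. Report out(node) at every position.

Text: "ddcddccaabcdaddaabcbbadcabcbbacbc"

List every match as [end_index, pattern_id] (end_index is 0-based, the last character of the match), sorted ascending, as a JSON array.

Construct AC machine:
Trie (insert patterns):
  0='ε' goto a→11 b→16 c→1 d→8
  1='c' goto a→2 c→3
  2='ca' goto ·  [P0 ends]
  3='cc' goto c→4
  4='ccc' goto a→5
  5='ccca' goto c→6
  6='cccac' goto c→7
  7='cccacc' goto ·  [P1 ends]
  8='d' goto a→9 d→24
  9='da' goto b→10
  10='dab' goto ·  [P2 ends]
  11='a' goto b→12 c→21
  12='ab' goto c→13
  13='abc' goto b→14
  14='abcb' goto b→15
  15='abcbb' goto ·  [P3 ends]
  16='b' goto b→17
  17='bb' goto a→18
  18='bba' goto d→19
  19='bbad' goto d→20
  20='bbadd' goto ·  [P4 ends]
  21='ac' goto b→22
  22='acb' goto c→23
  23='acbc' goto ·  [P5 ends]
  24='dd' goto ·  [P6 ends]

BFS fail/out derivation:
  n1('c'): parent n0 fail=0; on 'c' 0 → fail=0;  out ∅∪∅=∅
  n8('d'): parent n0 fail=0; on 'd' 0 → fail=0;  out ∅∪∅=∅
  n11('a'): parent n0 fail=0; on 'a' 0 → fail=0;  out ∅∪∅=∅
  n16('b'): parent n0 fail=0; on 'b' 0 → fail=0;  out ∅∪∅=∅
  n2('ca'): parent n1 fail=0; on 'a' 0 → fail=11;  out {0}∪∅={0}
  n3('cc'): parent n1 fail=0; on 'c' 0 → fail=1;  out ∅∪∅=∅
  n9('da'): parent n8 fail=0; on 'a' 0 → fail=11;  out ∅∪∅=∅
  n12('ab'): parent n11 fail=0; on 'b' 0 → fail=16;  out ∅∪∅=∅
  n17('bb'): parent n16 fail=0; on 'b' 0 → fail=16;  out ∅∪∅=∅
  n21('ac'): parent n11 fail=0; on 'c' 0 → fail=1;  out ∅∪∅=∅
  n24('dd'): parent n8 fail=0; on 'd' 0 → fail=8;  out {6}∪∅={6}
  n4('ccc'): parent n3 fail=1; on 'c' 1 → fail=3;  out ∅∪∅=∅
  n10('dab'): parent n9 fail=11; on 'b' 11 → fail=12;  out {2}∪∅={2}
  n13('abc'): parent n12 fail=16; on 'c' 16→0 → fail=1;  out ∅∪∅=∅
  n18('bba'): parent n17 fail=16; on 'a' 16→0 → fail=11;  out ∅∪∅=∅
  n22('acb'): parent n21 fail=1; on 'b' 1→0 → fail=16;  out ∅∪∅=∅
  n5('ccca'): parent n4 fail=3; on 'a' 3→1 → fail=2;  out ∅∪{0}={0}
  n14('abcb'): parent n13 fail=1; on 'b' 1→0 → fail=16;  out ∅∪∅=∅
  n19('bbad'): parent n18 fail=11; on 'd' 11→0 → fail=8;  out ∅∪∅=∅
  n23('acbc'): parent n22 fail=16; on 'c' 16→0 → fail=1;  out {5}∪∅={5}
  n6('cccac'): parent n5 fail=2; on 'c' 2→11 → fail=21;  out ∅∪∅=∅
  n15('abcbb'): parent n14 fail=16; on 'b' 16 → fail=17;  out {3}∪∅={3}
  n20('bbadd'): parent n19 fail=8; on 'd' 8 → fail=24;  out {4}∪{6}={4,6}
  n7('cccacc'): parent n6 fail=21; on 'c' 21→1 → fail=3;  out {1}∪∅={1}

Scan:
[0] read 'd'  n0⇒n8
[1] read 'd'  n8⇒n24  ** P6@[0:1]
[2] read 'c'  n24⇒n1 (via fail)
[3] read 'd'  n1⇒n8 (via fail)
[4] read 'd'  n8⇒n24  ** P6@[3:4]
[5] read 'c'  n24⇒n1 (via fail)
[6] read 'c'  n1⇒n3
[7] read 'a'  n3⇒n2 (via fail)  ** P0@[6:7]
[8] read 'a'  n2⇒n11 (via fail)
[9] read 'b'  n11⇒n12
[10] read 'c'  n12⇒n13
[11] read 'd'  n13⇒n8 (via fail)
[12] read 'a'  n8⇒n9
[13] read 'd'  n9⇒n8 (via fail)
[14] read 'd'  n8⇒n24  ** P6@[13:14]
[15] read 'a'  n24⇒n9 (via fail)
[16] read 'a'  n9⇒n11 (via fail)
[17] read 'b'  n11⇒n12
[18] read 'c'  n12⇒n13
[19] read 'b'  n13⇒n14
[20] read 'b'  n14⇒n15  ** P3@[16:20]
[21] read 'a'  n15⇒n18 (via fail)
[22] read 'd'  n18⇒n19
[23] read 'c'  n19⇒n1 (via fail)
[24] read 'a'  n1⇒n2  ** P0@[23:24]
[25] read 'b'  n2⇒n12 (via fail)
[26] read 'c'  n12⇒n13
[27] read 'b'  n13⇒n14
[28] read 'b'  n14⇒n15  ** P3@[24:28]
[29] read 'a'  n15⇒n18 (via fail)
[30] read 'c'  n18⇒n21 (via fail)
[31] read 'b'  n21⇒n22
[32] read 'c'  n22⇒n23  ** P5@[29:32]

All matches (sorted): [[1,6],[4,6],[7,0],[14,6],[20,3],[24,0],[28,3],[32,5]]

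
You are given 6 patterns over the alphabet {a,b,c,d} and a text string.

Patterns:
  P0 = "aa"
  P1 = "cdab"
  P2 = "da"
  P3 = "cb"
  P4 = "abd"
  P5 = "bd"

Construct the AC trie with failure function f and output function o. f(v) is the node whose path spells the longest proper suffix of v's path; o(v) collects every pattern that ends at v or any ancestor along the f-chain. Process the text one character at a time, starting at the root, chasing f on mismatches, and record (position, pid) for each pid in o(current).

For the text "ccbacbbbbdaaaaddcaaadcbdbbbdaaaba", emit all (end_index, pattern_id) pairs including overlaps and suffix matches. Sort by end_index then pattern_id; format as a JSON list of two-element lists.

Build:
Trie (insert patterns):
  0='ε' goto a→1 b→12 c→3 d→7
  1='a' goto a→2 b→10
  2='aa' goto ·  ←P0
  3='c' goto b→9 d→4
  4='cd' goto a→5
  5='cda' goto b→6
  6='cdab' goto ·  ←P1
  7='d' goto a→8
  8='da' goto ·  ←P2
  9='cb' goto ·  ←P3
  10='ab' goto d→11
  11='abd' goto ·  ←P4
  12='b' goto d→13
  13='bd' goto ·  ←P5

Failure links (BFS by depth):
  n1('a'): parent n0 fail=0; on 'a' 0 → fail=0;  out ∅∪∅=∅
  n3('c'): parent n0 fail=0; on 'c' 0 → fail=0;  out ∅∪∅=∅
  n7('d'): parent n0 fail=0; on 'd' 0 → fail=0;  out ∅∪∅=∅
  n12('b'): parent n0 fail=0; on 'b' 0 → fail=0;  out ∅∪∅=∅
  n2('aa'): parent n1 fail=0; on 'a' 0 → fail=1;  out {0}∪∅={0}
  n4('cd'): parent n3 fail=0; on 'd' 0 → fail=7;  out ∅∪∅=∅
  n8('da'): parent n7 fail=0; on 'a' 0 → fail=1;  out {2}∪∅={2}
  n9('cb'): parent n3 fail=0; on 'b' 0 → fail=12;  out {3}∪∅={3}
  n10('ab'): parent n1 fail=0; on 'b' 0 → fail=12;  out ∅∪∅=∅
  n13('bd'): parent n12 fail=0; on 'd' 0 → fail=7;  out {5}∪∅={5}
  n5('cda'): parent n4 fail=7; on 'a' 7 → fail=8;  out ∅∪{2}={2}
  n11('abd'): parent n10 fail=12; on 'd' 12 → fail=13;  out {4}∪{5}={4,5}
  n6('cdab'): parent n5 fail=8; on 'b' 8→1 → fail=10;  out {1}∪∅={1}

Scan:
i=0 'c': node 0→3
i=1 'c': node 3→3 ·f
i=2 'b': node 3→9  emit P3@[1:2]
i=3 'a': node 9→1 ·f
i=4 'c': node 1→3 ·f
i=5 'b': node 3→9  emit P3@[4:5]
i=6 'b': node 9→12 ·f
i=7 'b': node 12→12 ·f
i=8 'b': node 12→12 ·f
i=9 'd': node 12→13  emit P5@[8:9]
i=10 'a': node 13→8 ·f  emit P2@[9:10]
i=11 'a': node 8→2 ·f  emit P0@[10:11]
i=12 'a': node 2→2 ·f  emit P0@[11:12]
i=13 'a': node 2→2 ·f  emit P0@[12:13]
i=14 'd': node 2→7 ·f
i=15 'd': node 7→7 ·f
i=16 'c': node 7→3 ·f
i=17 'a': node 3→1 ·f
i=18 'a': node 1→2  emit P0@[17:18]
i=19 'a': node 2→2 ·f  emit P0@[18:19]
i=20 'd': node 2→7 ·f
i=21 'c': node 7→3 ·f
i=22 'b': node 3→9  emit P3@[21:22]
i=23 'd': node 9→13 ·f  emit P5@[22:23]
i=24 'b': node 13→12 ·f
i=25 'b': node 12→12 ·f
i=26 'b': node 12→12 ·f
i=27 'd': node 12→13  emit P5@[26:27]
i=28 'a': node 13→8 ·f  emit P2@[27:28]
i=29 'a': node 8→2 ·f  emit P0@[28:29]
i=30 'a': node 2→2 ·f  emit P0@[29:30]
i=31 'b': node 2→10 ·f
i=32 'a': node 10→1 ·f

Result: [[2,3],[5,3],[9,5],[10,2],[11,0],[12,0],[13,0],[18,0],[19,0],[22,3],[23,5],[27,5],[28,2],[29,0],[30,0]]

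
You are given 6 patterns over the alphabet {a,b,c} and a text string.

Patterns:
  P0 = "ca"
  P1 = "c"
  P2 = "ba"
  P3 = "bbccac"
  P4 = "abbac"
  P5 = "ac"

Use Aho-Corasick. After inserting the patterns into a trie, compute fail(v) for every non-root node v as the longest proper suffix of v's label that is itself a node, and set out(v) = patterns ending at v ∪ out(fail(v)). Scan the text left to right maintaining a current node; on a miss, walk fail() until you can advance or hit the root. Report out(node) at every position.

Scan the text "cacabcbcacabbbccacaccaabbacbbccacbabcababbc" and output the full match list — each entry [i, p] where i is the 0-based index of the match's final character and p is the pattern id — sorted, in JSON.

Build:
Trie nodes:
  0='ε' goto a→10 b→3 c→1
  1='c' goto a→2  [P1 ends]
  2='ca' goto ·  [P0 ends]
  3='b' goto a→4 b→5
  4='ba' goto ·  [P2 ends]
  5='bb' goto c→6
  6='bbc' goto c→7
  7='bbcc' goto a→8
  8='bbcca' goto c→9
  9='bbccac' goto ·  [P3 ends]
  10='a' goto b→11 c→15
  11='ab' goto b→12
  12='abb' goto a→13
  13='abba' goto c→14
  14='abbac' goto ·  [P4 ends]
  15='ac' goto ·  [P5 ends]

BFS fail/out derivation:
  fail(1) 'c': from fail(0)=0 chase 'c': 0 ⇒ 0;  out={1}∪out(0)={1}
  fail(3) 'b': from fail(0)=0 chase 'b': 0 ⇒ 0;  out=∅∪out(0)=∅
  fail(10) 'a': from fail(0)=0 chase 'a': 0 ⇒ 0;  out=∅∪out(0)=∅
  fail(2) 'ca': from fail(1)=0 chase 'a': 0 ⇒ 10;  out={0}∪out(10)={0}
  fail(4) 'ba': from fail(3)=0 chase 'a': 0 ⇒ 10;  out={2}∪out(10)={2}
  fail(5) 'bb': from fail(3)=0 chase 'b': 0 ⇒ 3;  out=∅∪out(3)=∅
  fail(11) 'ab': from fail(10)=0 chase 'b': 0 ⇒ 3;  out=∅∪out(3)=∅
  fail(15) 'ac': from fail(10)=0 chase 'c': 0 ⇒ 1;  out={5}∪out(1)={1,5}
  fail(6) 'bbc': from fail(5)=3 chase 'c': 3→0 ⇒ 1;  out=∅∪out(1)={1}
  fail(12) 'abb': from fail(11)=3 chase 'b': 3 ⇒ 5;  out=∅∪out(5)=∅
  fail(7) 'bbcc': from fail(6)=1 chase 'c': 1→0 ⇒ 1;  out=∅∪out(1)={1}
  fail(13) 'abba': from fail(12)=5 chase 'a': 5→3 ⇒ 4;  out=∅∪out(4)={2}
  fail(8) 'bbcca': from fail(7)=1 chase 'a': 1 ⇒ 2;  out=∅∪out(2)={0}
  fail(14) 'abbac': from fail(13)=4 chase 'c': 4→10 ⇒ 15;  out={4}∪out(15)={1,4,5}
  fail(9) 'bbccac': from fail(8)=2 chase 'c': 2→10 ⇒ 15;  out={3}∪out(15)={1,3,5}

Text stream:
i=0 'c': node 0→1  emit P1@[0:0]
i=1 'a': node 1→2  emit P0@[0:1]
i=2 'c': node 2→15 (via fail)  emit P1@[2:2],P5@[1:2]
i=3 'a': node 15→2 (via fail)  emit P0@[2:3]
i=4 'b': node 2→11 (via fail)
i=5 'c': node 11→1 (via fail)  emit P1@[5:5]
i=6 'b': node 1→3 (via fail)
i=7 'c': node 3→1 (via fail)  emit P1@[7:7]
i=8 'a': node 1→2  emit P0@[7:8]
i=9 'c': node 2→15 (via fail)  emit P1@[9:9],P5@[8:9]
i=10 'a': node 15→2 (via fail)  emit P0@[9:10]
i=11 'b': node 2→11 (via fail)
i=12 'b': node 11→12
i=13 'b': node 12→5 (via fail)
i=14 'c': node 5→6  emit P1@[14:14]
i=15 'c': node 6→7  emit P1@[15:15]
i=16 'a': node 7→8  emit P0@[15:16]
i=17 'c': node 8→9  emit P1@[17:17],P3@[12:17],P5@[16:17]
i=18 'a': node 9→2 (via fail)  emit P0@[17:18]
i=19 'c': node 2→15 (via fail)  emit P1@[19:19],P5@[18:19]
i=20 'c': node 15→1 (via fail)  emit P1@[20:20]
i=21 'a': node 1→2  emit P0@[20:21]
i=22 'a': node 2→10 (via fail)
i=23 'b': node 10→11
i=24 'b': node 11→12
i=25 'a': node 12→13  emit P2@[24:25]
i=26 'c': node 13→14  emit P1@[26:26],P4@[22:26],P5@[25:26]
i=27 'b': node 14→3 (via fail)
i=28 'b': node 3→5
i=29 'c': node 5→6  emit P1@[29:29]
i=30 'c': node 6→7  emit P1@[30:30]
i=31 'a': node 7→8  emit P0@[30:31]
i=32 'c': node 8→9  emit P1@[32:32],P3@[27:32],P5@[31:32]
i=33 'b': node 9→3 (via fail)
i=34 'a': node 3→4  emit P2@[33:34]
i=35 'b': node 4→11 (via fail)
i=36 'c': node 11→1 (via fail)  emit P1@[36:36]
i=37 'a': node 1→2  emit P0@[36:37]
i=38 'b': node 2→11 (via fail)
i=39 'a': node 11→4 (via fail)  emit P2@[38:39]
i=40 'b': node 4→11 (via fail)
i=41 'b': node 11→12
i=42 'c': node 12→6 (via fail)  emit P1@[42:42]

Result: [[0,1],[1,0],[2,1],[2,5],[3,0],[5,1],[7,1],[8,0],[9,1],[9,5],[10,0],[14,1],[15,1],[16,0],[17,1],[17,3],[17,5],[18,0],[19,1],[19,5],[20,1],[21,0],[25,2],[26,1],[26,4],[26,5],[29,1],[30,1],[31,0],[32,1],[32,3],[32,5],[34,2],[36,1],[37,0],[39,2],[42,1]]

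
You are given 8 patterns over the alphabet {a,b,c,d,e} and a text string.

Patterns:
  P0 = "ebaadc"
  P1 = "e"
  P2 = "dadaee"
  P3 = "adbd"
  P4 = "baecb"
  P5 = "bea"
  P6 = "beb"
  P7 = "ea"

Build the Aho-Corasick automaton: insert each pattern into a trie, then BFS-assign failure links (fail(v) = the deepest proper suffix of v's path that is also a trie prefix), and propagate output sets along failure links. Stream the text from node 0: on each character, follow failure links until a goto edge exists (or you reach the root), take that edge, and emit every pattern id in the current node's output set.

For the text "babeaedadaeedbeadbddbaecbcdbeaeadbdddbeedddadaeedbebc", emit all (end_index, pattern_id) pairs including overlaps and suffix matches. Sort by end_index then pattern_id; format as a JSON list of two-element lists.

Construct AC machine:
Trie (insert patterns):
  0='ε' goto a→13 b→17 d→7 e→1
  1='e' goto a→25 b→2  ←P1
  2='eb' goto a→3
  3='eba' goto a→4
  4='ebaa' goto d→5
  5='ebaad' goto c→6
  6='ebaadc' goto ·  ←P0
  7='d' goto a→8
  8='da' goto d→9
  9='dad' goto a→10
  10='dada' goto e→11
  11='dadae' goto e→12
  12='dadaee' goto ·  ←P2
  13='a' goto d→14
  14='ad' goto b→15
  15='adb' goto d→16
  16='adbd' goto ·  ←P3
  17='b' goto a→18 e→22
  18='ba' goto e→19
  19='bae' goto c→20
  20='baec' goto b→21
  21='baecb' goto ·  ←P4
  22='be' goto a→23 b→24
  23='bea' goto ·  ←P5
  24='beb' goto ·  ←P6
  25='ea' goto ·  ←P7

Failure links (BFS by depth):
  fail(1) 'e': from fail(0)=0 chase 'e': 0 ⇒ 0;  out={1}∪out(0)={1}
  fail(7) 'd': from fail(0)=0 chase 'd': 0 ⇒ 0;  out=∅∪out(0)=∅
  fail(13) 'a': from fail(0)=0 chase 'a': 0 ⇒ 0;  out=∅∪out(0)=∅
  fail(17) 'b': from fail(0)=0 chase 'b': 0 ⇒ 0;  out=∅∪out(0)=∅
  fail(2) 'eb': from fail(1)=0 chase 'b': 0 ⇒ 17;  out=∅∪out(17)=∅
  fail(8) 'da': from fail(7)=0 chase 'a': 0 ⇒ 13;  out=∅∪out(13)=∅
  fail(14) 'ad': from fail(13)=0 chase 'd': 0 ⇒ 7;  out=∅∪out(7)=∅
  fail(18) 'ba': from fail(17)=0 chase 'a': 0 ⇒ 13;  out=∅∪out(13)=∅
  fail(22) 'be': from fail(17)=0 chase 'e': 0 ⇒ 1;  out=∅∪out(1)={1}
  fail(25) 'ea': from fail(1)=0 chase 'a': 0 ⇒ 13;  out={7}∪out(13)={7}
  fail(3) 'eba': from fail(2)=17 chase 'a': 17 ⇒ 18;  out=∅∪out(18)=∅
  fail(9) 'dad': from fail(8)=13 chase 'd': 13 ⇒ 14;  out=∅∪out(14)=∅
  fail(15) 'adb': from fail(14)=7 chase 'b': 7→0 ⇒ 17;  out=∅∪out(17)=∅
  fail(19) 'bae': from fail(18)=13 chase 'e': 13→0 ⇒ 1;  out=∅∪out(1)={1}
  fail(23) 'bea': from fail(22)=1 chase 'a': 1 ⇒ 25;  out={5}∪out(25)={5,7}
  fail(24) 'beb': from fail(22)=1 chase 'b': 1 ⇒ 2;  out={6}∪out(2)={6}
  fail(4) 'ebaa': from fail(3)=18 chase 'a': 18→13→0 ⇒ 13;  out=∅∪out(13)=∅
  fail(10) 'dada': from fail(9)=14 chase 'a': 14→7 ⇒ 8;  out=∅∪out(8)=∅
  fail(16) 'adbd': from fail(15)=17 chase 'd': 17→0 ⇒ 7;  out={3}∪out(7)={3}
  fail(20) 'baec': from fail(19)=1 chase 'c': 1→0 ⇒ 0;  out=∅∪out(0)=∅
  fail(5) 'ebaad': from fail(4)=13 chase 'd': 13 ⇒ 14;  out=∅∪out(14)=∅
  fail(11) 'dadae': from fail(10)=8 chase 'e': 8→13→0 ⇒ 1;  out=∅∪out(1)={1}
  fail(21) 'baecb': from fail(20)=0 chase 'b': 0 ⇒ 17;  out={4}∪out(17)={4}
  fail(6) 'ebaadc': from fail(5)=14 chase 'c': 14→7→0 ⇒ 0;  out={0}∪out(0)={0}
  fail(12) 'dadaee': from fail(11)=1 chase 'e': 1→0 ⇒ 1;  out={2}∪out(1)={1,2}

Run:
i=0 'b': node 0→17
i=1 'a': node 17→18
i=2 'b': node 18→17 (fail-walked)
i=3 'e': node 17→22  ** P1@[3:3]
i=4 'a': node 22→23  ** P5@[2:4],P7@[3:4]
i=5 'e': node 23→1 (fail-walked)  ** P1@[5:5]
i=6 'd': node 1→7 (fail-walked)
i=7 'a': node 7→8
i=8 'd': node 8→9
i=9 'a': node 9→10
i=10 'e': node 10→11  ** P1@[10:10]
i=11 'e': node 11→12  ** P1@[11:11],P2@[6:11]
i=12 'd': node 12→7 (fail-walked)
i=13 'b': node 7→17 (fail-walked)
i=14 'e': node 17→22  ** P1@[14:14]
i=15 'a': node 22→23  ** P5@[13:15],P7@[14:15]
i=16 'd': node 23→14 (fail-walked)
i=17 'b': node 14→15
i=18 'd': node 15→16  ** P3@[15:18]
i=19 'd': node 16→7 (fail-walked)
i=20 'b': node 7→17 (fail-walked)
i=21 'a': node 17→18
i=22 'e': node 18→19  ** P1@[22:22]
i=23 'c': node 19→20
i=24 'b': node 20→21  ** P4@[20:24]
i=25 'c': node 21→0 (fail-walked)
i=26 'd': node 0→7
i=27 'b': node 7→17 (fail-walked)
i=28 'e': node 17→22  ** P1@[28:28]
i=29 'a': node 22→23  ** P5@[27:29],P7@[28:29]
i=30 'e': node 23→1 (fail-walked)  ** P1@[30:30]
i=31 'a': node 1→25  ** P7@[30:31]
i=32 'd': node 25→14 (fail-walked)
i=33 'b': node 14→15
i=34 'd': node 15→16  ** P3@[31:34]
i=35 'd': node 16→7 (fail-walked)
i=36 'd': node 7→7 (fail-walked)
i=37 'b': node 7→17 (fail-walked)
i=38 'e': node 17→22  ** P1@[38:38]
i=39 'e': node 22→1 (fail-walked)  ** P1@[39:39]
i=40 'd': node 1→7 (fail-walked)
i=41 'd': node 7→7 (fail-walked)
i=42 'd': node 7→7 (fail-walked)
i=43 'a': node 7→8
i=44 'd': node 8→9
i=45 'a': node 9→10
i=46 'e': node 10→11  ** P1@[46:46]
i=47 'e': node 11→12  ** P1@[47:47],P2@[42:47]
i=48 'd': node 12→7 (fail-walked)
i=49 'b': node 7→17 (fail-walked)
i=50 'e': node 17→22  ** P1@[50:50]
i=51 'b': node 22→24  ** P6@[49:51]
i=52 'c': node 24→0 (fail-walked)

Result: [[3,1],[4,5],[4,7],[5,1],[10,1],[11,1],[11,2],[14,1],[15,5],[15,7],[18,3],[22,1],[24,4],[28,1],[29,5],[29,7],[30,1],[31,7],[34,3],[38,1],[39,1],[46,1],[47,1],[47,2],[50,1],[51,6]]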